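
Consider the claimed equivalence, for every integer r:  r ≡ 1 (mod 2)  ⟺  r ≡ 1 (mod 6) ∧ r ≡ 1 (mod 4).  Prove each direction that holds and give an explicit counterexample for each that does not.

Forward direction. This fails: r = 3 gives 3 ≡ 1 (mod 2) but 3 ≡ 3 (mod 6), so the conjunction on the right does not hold.

Converse. If r ≡ 1 (mod 6) and r ≡ 1 (mod 4), then by the Chinese remainder theorem r ≡ 1 (mod 12). Since 1 ≡ 1 (mod 2) and 2 ∣ 12, we get r ≡ 1 (mod 2).

The forward direction fails; the converse holds.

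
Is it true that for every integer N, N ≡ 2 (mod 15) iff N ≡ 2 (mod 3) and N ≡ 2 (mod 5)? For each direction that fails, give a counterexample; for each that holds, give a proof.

(⇒) Suppose N ≡ 2 (mod 15); write N = 15j + 2. Since 3 ∣ 15, reducing mod 3 gives N ≡ 2 (mod 3); since 5 ∣ 15, reducing mod 5 gives N ≡ 2 (mod 5).

(⇐) Conversely, if N ≡ 2 (mod 3) and N ≡ 2 (mod 5), then by the Chinese remainder theorem N ≡ 2 (mod 15). This is exactly N ≡ 2 (mod 15).

Both directions hold; the statement is true.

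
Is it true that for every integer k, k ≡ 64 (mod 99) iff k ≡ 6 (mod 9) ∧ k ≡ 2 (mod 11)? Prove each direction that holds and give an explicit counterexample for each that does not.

(⇒) fails and (⇐) fails.

(⟹) This fails: k = 64 gives 64 ≡ 64 (mod 99) but 64 ≡ 1 (mod 9), so the conjunction on the right does not hold.

(⟸) This fails: k = 24 satisfies both congruences on the right (24 ≡ 6 mod 9 and 24 ≡ 2 mod 11) yet 24 ≡ 24 (mod 99), not 64.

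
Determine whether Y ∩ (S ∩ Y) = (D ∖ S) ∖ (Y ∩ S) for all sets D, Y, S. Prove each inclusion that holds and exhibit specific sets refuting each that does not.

(⊆) This inclusion fails. Take D = ∅, Y = {1}, S = {1}; then 1 ∈ Y ∩ (S ∩ Y) but 1 ∉ (D ∖ S) ∖ (Y ∩ S).

(⊇) This inclusion fails. Take D = {1}, Y = ∅, S = ∅; then 1 ∈ (D ∖ S) ∖ (Y ∩ S) but 1 ∉ Y ∩ (S ∩ Y).

Both inclusions fail.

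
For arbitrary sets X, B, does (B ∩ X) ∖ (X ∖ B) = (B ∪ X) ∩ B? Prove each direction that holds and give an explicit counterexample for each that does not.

The sets are not equal: only the forward inclusion holds.

Forward inclusion. Let x ∈ (B ∩ X) ∖ (X ∖ B). Then x ∈ X ∩ B, from which x ∈ (B ∪ X) ∩ B.

Reverse inclusion. This inclusion fails. Take X = ∅, B = {1}; then 1 ∈ (B ∪ X) ∩ B but 1 ∉ (B ∩ X) ∖ (X ∖ B).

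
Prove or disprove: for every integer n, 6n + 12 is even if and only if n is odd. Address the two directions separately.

The forward direction fails; the converse holds.

Converse. Suppose n is odd. Since 6 is even, 6n is even for every n, so 6n + 12 has the same parity as 12, which is even. Hence 6n + 12 is even.

Forward direction. This fails: take n = 0. Then 6n + 12 = 12, which is even, yet n = 0 is even, not odd.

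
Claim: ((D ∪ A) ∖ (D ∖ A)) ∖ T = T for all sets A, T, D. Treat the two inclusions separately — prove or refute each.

Forward inclusion. This inclusion fails. Take A = {1}, T = ∅, D = ∅; then 1 ∈ ((D ∪ A) ∖ (D ∖ A)) ∖ T but 1 ∉ T.

Reverse inclusion. This inclusion fails. Take A = ∅, T = {1}, D = ∅; then 1 ∈ T but 1 ∉ ((D ∪ A) ∖ (D ∖ A)) ∖ T.

(⊆) fails and (⊇) fails.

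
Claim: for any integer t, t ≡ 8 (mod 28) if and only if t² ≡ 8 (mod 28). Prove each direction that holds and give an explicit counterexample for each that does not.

Only the forward direction holds.

(⟸) This fails: take t = 6. Then 6² = 36 ≡ 8 (mod 28), yet 6 ≡ 6 (mod 28), not 8.

(⟹) Suppose t ≡ 8 (mod 28). Write t = 28j + 8. Then (28j + 8)² = 784j² + 448j + 64 = 28(28j² + 16j + 2) + 8, so t² ≡ 8 (mod 28).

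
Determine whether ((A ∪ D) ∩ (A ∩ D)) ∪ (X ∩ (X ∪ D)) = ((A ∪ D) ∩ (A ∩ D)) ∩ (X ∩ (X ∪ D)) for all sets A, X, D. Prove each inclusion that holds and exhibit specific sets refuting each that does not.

Only the reverse inclusion holds.

Forward inclusion. This inclusion fails. Take A = ∅, X = {1}, D = ∅; then 1 ∈ ((A ∪ D) ∩ (A ∩ D)) ∪ (X ∩ (X ∪ D)) but 1 ∉ ((A ∪ D) ∩ (A ∩ D)) ∩ (X ∩ (X ∪ D)).

Reverse inclusion. Let x ∈ ((A ∪ D) ∩ (A ∩ D)) ∩ (X ∩ (X ∪ D)). Then x ∈ A ∩ X ∩ D, from which x ∈ ((A ∪ D) ∩ (A ∩ D)) ∪ (X ∩ (X ∪ D)).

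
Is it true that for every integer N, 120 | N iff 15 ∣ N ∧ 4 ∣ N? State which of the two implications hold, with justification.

(⟹) If 120 ∣ N, write N = 120q. Since 120 = 8·15, N = 15·(8q), so 15 ∣ N; and since 120 = 30·4, N = 4·(30q), so 4 ∣ N.

(⟸) This fails: take N = 60. Both 15 ∣ 60 and 4 ∣ 60, yet 60 is not a multiple of 120 (since 60 = 0·120 + 60), so 120 ∤ 60.

(⇒) holds; (⇐) fails.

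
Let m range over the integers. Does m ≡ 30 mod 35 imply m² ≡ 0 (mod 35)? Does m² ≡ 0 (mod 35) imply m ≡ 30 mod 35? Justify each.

(⇒) This fails: take m = 30. Then 30 ≡ 30 (mod 35), but 30² = 900 ≡ 25 (mod 35), not 0.

(⇐) This fails: take m = 0. Then 0² = 0 ≡ 0 (mod 35), yet 0 ≡ 0 (mod 35), not 30.

(⇒) fails and (⇐) fails.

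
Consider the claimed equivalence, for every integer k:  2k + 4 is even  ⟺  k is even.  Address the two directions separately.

(←) Suppose k is even. Since 2 is even, 2k is even for every k, so 2k + 4 has the same parity as 4, which is even. Hence 2k + 4 is even.

(→) This fails: take k = 1. Then 2k + 4 = 6, which is even, yet k = 1 is odd, not even.

Only the reverse direction holds.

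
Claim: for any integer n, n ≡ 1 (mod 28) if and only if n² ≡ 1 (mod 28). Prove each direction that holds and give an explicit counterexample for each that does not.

[⇒] Suppose n ≡ 1 (mod 28). Write n = 28j + 1. Then (28j + 1)² = 784j² + 56j + 1 = 28(28j² + 2j) + 1, so n² ≡ 1 (mod 28).

[⇐] This fails: take n = 13. Then 13² = 169 ≡ 1 (mod 28), yet 13 ≡ 13 (mod 28), not 1.

(⇒) holds; (⇐) fails.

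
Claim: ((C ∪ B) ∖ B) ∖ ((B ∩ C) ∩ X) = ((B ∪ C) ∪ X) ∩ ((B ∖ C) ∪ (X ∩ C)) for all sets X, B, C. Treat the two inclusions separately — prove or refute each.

(⊆) fails and (⊇) fails.

(⊆) This inclusion fails. Take X = ∅, B = ∅, C = {1}; then 1 ∈ ((C ∪ B) ∖ B) ∖ ((B ∩ C) ∩ X) but 1 ∉ ((B ∪ C) ∪ X) ∩ ((B ∖ C) ∪ (X ∩ C)).

(⊇) This inclusion fails. Take X = ∅, B = {1}, C = ∅; then 1 ∈ ((B ∪ C) ∪ X) ∩ ((B ∖ C) ∪ (X ∩ C)) but 1 ∉ ((C ∪ B) ∖ B) ∖ ((B ∩ C) ∩ X).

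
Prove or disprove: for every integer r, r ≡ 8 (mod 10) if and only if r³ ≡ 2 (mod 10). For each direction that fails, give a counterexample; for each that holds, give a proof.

[⇒] Suppose r ≡ 8 (mod 10). Write r = 10j + 8. Then (10j + 8)³ = 1000j³ + 2400j² + 1920j + 512 = 10(100j³ + 240j² + 192j + 51) + 2, so r³ ≡ 2 (mod 10).

[⇐] For the converse, argue contrapositively. If r ≢ 8 (mod 10), then r is congruent to one of 0, 1, 2, 3, 4, 5, 6, 7, 9 modulo 10, and these give r³ ≡ 0, 1, 8, 7, 4, 5, 6, 3, 9 respectively — never 2.

Both implications hold.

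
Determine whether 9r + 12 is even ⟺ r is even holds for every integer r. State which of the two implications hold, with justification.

(⇒) Suppose 9r + 12 is even. Since 9 is odd, 9r and r have the same parity, so 9r + 12 ≡ r + 12 (mod 2). As 12 is even, 9r + 12 is even exactly when r is even. Thus r is even.

(⇐) Conversely, suppose r is even; write r = 2j. Then 9r + 12 = 9·(2j) + 12 = 2·9j + 12, which is even.

The biconditional holds.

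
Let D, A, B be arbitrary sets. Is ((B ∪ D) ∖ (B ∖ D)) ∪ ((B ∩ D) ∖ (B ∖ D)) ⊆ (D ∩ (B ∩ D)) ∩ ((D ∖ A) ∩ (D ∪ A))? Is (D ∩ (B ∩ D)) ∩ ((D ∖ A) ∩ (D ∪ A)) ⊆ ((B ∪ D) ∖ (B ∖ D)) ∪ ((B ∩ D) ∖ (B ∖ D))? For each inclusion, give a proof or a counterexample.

The sets are not equal: only the reverse inclusion holds.

Reverse inclusion. Let x ∈ (D ∩ (B ∩ D)) ∩ ((D ∖ A) ∩ (D ∪ A)). Then x ∈ D ∩ B and x ∉ A, from which x ∈ ((B ∪ D) ∖ (B ∖ D)) ∪ ((B ∩ D) ∖ (B ∖ D)).

Forward inclusion. This inclusion fails. Take D = {1}, A = ∅, B = ∅; then 1 ∈ ((B ∪ D) ∖ (B ∖ D)) ∪ ((B ∩ D) ∖ (B ∖ D)) but 1 ∉ (D ∩ (B ∩ D)) ∩ ((D ∖ A) ∩ (D ∪ A)).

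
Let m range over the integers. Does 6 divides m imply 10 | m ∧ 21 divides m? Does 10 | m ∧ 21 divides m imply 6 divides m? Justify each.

Forward direction. This fails: take m = 6. Certainly 6 ∣ 6, but 10 ∤ 6.

Converse. Suppose 10 ∣ m and 21 ∣ m. Any common multiple of 10 and 21 is a multiple of their lcm; here gcd(10, 21) = 1, so lcm(10, 21) = 10·21 = 210, so 210 ∣ m. Since 6 ∣ 210, it follows that 6 ∣ m.

The forward direction fails; the converse holds.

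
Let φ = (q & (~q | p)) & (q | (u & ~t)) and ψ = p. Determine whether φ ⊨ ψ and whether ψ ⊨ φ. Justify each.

Only the forward implication holds.

Forward direction. Assume the antecedent. If u is true, the antecedent forces (q = T, u = T, t = F, p = T) or (q = T, u = T, t = T, p = T), and p holds there. If u is false, the antecedent forces (q = T, u = F, t = F, p = T) or (q = T, u = F, t = T, p = T), and p holds there. Either way p holds.

Converse. This fails. Under q = F, u = F, t = F, p = T, the left side is false but the right side is true.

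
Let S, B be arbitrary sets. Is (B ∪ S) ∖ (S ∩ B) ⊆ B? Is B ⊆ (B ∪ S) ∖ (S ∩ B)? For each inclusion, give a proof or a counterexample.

(⟹) This inclusion fails. Take S = {1}, B = ∅; then 1 ∈ (B ∪ S) ∖ (S ∩ B) but 1 ∉ B.

(⟸) This inclusion fails. Take S = {1}, B = {1}; then 1 ∈ B but 1 ∉ (B ∪ S) ∖ (S ∩ B).

Both inclusions fail.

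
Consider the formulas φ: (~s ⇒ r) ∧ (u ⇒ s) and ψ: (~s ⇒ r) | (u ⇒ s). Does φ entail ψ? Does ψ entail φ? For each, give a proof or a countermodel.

Only the forward implication holds.

(⟹) Assume the antecedent. If s is true, (~s ⇒ r) | (u ⇒ s) reduces to true regardless of the other variables. If s is false, the antecedent forces (s = F, u = F, r = T), and (~s ⇒ r) | (u ⇒ s) holds there. Either way (~s ⇒ r) | (u ⇒ s) holds.

(⟸) This fails. Under s = F, u = F, r = F, the left side is false but the right side is true.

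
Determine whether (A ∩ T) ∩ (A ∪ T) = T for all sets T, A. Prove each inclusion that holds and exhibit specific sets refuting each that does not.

(⟹) Let x ∈ (A ∩ T) ∩ (A ∪ T). Then x ∈ T ∩ A, from which x ∈ T.

(⟸) This inclusion fails. Take T = {1}, A = ∅; then 1 ∈ T but 1 ∉ (A ∩ T) ∩ (A ∪ T).

(⊆) holds; (⊇) fails.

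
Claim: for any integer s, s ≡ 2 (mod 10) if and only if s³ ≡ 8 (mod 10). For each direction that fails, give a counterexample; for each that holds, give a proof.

(⟸) Suppose s³ ≡ 8 (mod 10). The only residue r in {0, …, 9} with r³ ≡ 8 (mod 10) is r = 2, so s ≡ 2 (mod 10).

(⟹) Suppose s ≡ 2 (mod 10). Write s = 10j + 2. Then (10j + 2)³ = 1000j³ + 600j² + 120j + 8 = 10(100j³ + 60j² + 12j) + 8, so s³ ≡ 8 (mod 10).

The biconditional holds.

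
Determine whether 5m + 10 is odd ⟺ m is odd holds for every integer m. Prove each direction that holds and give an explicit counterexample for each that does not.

(⟹) Suppose 5m + 10 is odd. Since 5 is odd, 5m and m have the same parity, so 5m + 10 ≡ m + 10 (mod 2). As 10 is even, 5m + 10 is odd exactly when m is odd. Thus m is odd.

(⟸) Conversely, suppose m is odd; write m = 2j + 1. Then 5m + 10 = 5·(2j + 1) + 10 = 2·5j + 15, which is odd.

Equivalent; both directions hold.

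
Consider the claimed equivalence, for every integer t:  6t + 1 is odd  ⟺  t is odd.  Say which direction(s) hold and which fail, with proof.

Only the converse holds.

(←) Suppose t is odd. Since 6 is even, 6t is even for every t, so 6t + 1 has the same parity as 1, which is odd. Hence 6t + 1 is odd.

(→) This fails: take t = 6. Then 6t + 1 = 37, which is odd, yet t = 6 is even, not odd.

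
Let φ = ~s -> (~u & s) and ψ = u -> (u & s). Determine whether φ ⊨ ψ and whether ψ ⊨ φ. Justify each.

(⇒) holds; (⇐) fails.

(⇒) Assume the antecedent. If u is true, the antecedent forces (u = T, s = T), and u -> (u & s) holds there. If u is false, u -> (u & s) reduces to true regardless of the other variables. Either way u -> (u & s) holds.

(⇐) This fails. Under u = F, s = F, the left side is false but the right side is true.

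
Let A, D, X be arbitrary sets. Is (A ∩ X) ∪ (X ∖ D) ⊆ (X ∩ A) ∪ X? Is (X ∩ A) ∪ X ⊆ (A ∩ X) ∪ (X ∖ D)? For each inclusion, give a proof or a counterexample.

Only the forward inclusion holds.

Forward inclusion. Let x ∈ (A ∩ X) ∪ (X ∖ D). Then either x ∈ X and x ∉ A, D; or x ∈ A ∩ X and x ∉ D; or x ∈ A ∩ D ∩ X. In each case x ∈ (X ∩ A) ∪ X, so (A ∩ X) ∪ (X ∖ D) ⊆ (X ∩ A) ∪ X.

Reverse inclusion. This inclusion fails. Take A = ∅, D = {1}, X = {1}; then 1 ∈ (X ∩ A) ∪ X but 1 ∉ (A ∩ X) ∪ (X ∖ D).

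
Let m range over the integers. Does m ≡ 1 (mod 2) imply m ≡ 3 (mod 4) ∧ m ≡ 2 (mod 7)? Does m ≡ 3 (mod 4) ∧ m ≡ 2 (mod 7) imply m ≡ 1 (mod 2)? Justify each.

(⇒) fails; (⇐) holds.

(←) If m ≡ 3 (mod 4) and m ≡ 2 (mod 7), then by the Chinese remainder theorem m ≡ 23 (mod 28). Since 23 ≡ 1 (mod 2) and 2 ∣ 28, we get m ≡ 1 (mod 2).

(→) This fails: m = 1 gives 1 ≡ 1 (mod 2) but 1 ≡ 1 (mod 4), so the conjunction on the right does not hold.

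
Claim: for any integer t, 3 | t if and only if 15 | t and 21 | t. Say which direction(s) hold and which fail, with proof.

(⟹) This fails: take t = 3. Certainly 3 ∣ 3, but 15 ∤ 3.

(⟸) Suppose 15 ∣ t and 21 ∣ t. Any common multiple of 15 and 21 is a multiple of their lcm; here lcm(15, 21) = 15·21/gcd(15, 21) = 315/3 = 105, so 105 ∣ t. Since 3 ∣ 105, it follows that 3 ∣ t.

Only the reverse direction holds.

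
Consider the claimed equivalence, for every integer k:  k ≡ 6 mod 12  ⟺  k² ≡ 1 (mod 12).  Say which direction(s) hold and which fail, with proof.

Both directions fail.

Forward direction. This fails: take k = 6. Then 6 ≡ 6 (mod 12), but 6² = 36 ≡ 0 (mod 12), not 1.

Converse. This fails: take k = 1. Then 1² = 1 ≡ 1 (mod 12), yet 1 ≡ 1 (mod 12), not 6.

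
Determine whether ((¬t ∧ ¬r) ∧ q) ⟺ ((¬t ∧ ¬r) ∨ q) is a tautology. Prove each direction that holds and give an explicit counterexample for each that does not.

[⇒] Assume the antecedent. If q is true, (¬t ∧ ¬r) ∨ q reduces to true regardless of the other variables. If q is false, the antecedent cannot hold. Either way (¬t ∧ ¬r) ∨ q holds.

[⇐] This fails. Under q = F, r = F, t = F, the left side is false but the right side is true.

Only the forward implication holds.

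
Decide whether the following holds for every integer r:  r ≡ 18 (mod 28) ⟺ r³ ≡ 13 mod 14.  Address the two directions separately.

(⇒) fails and (⇐) fails.

(→) This fails: take r = 18. Then 18 ≡ 18 (mod 28), but 18³ = 5832 ≡ 8 (mod 14), not 13.

(←) This fails: take r = 3. Then 3³ = 27 ≡ 13 (mod 14), yet 3 ≡ 3 (mod 28), not 18.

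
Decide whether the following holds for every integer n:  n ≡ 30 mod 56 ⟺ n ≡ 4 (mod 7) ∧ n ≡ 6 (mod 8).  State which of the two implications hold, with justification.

(⇒) This fails: n = 30 gives 30 ≡ 30 (mod 56) but 30 ≡ 2 (mod 7), so the conjunction on the right does not hold.

(⇐) This fails: n = 46 satisfies both congruences on the right (46 ≡ 4 mod 7 and 46 ≡ 6 mod 8) yet 46 ≡ 46 (mod 56), not 30.

Neither implication holds.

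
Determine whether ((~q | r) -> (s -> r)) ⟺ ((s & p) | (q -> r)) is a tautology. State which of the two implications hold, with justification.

Neither direction holds.

(⟹) This fails. Under r = F, p = F, s = F, q = T, the left side is true but the right side is false.

(⟸) This fails. Under r = F, p = F, s = T, q = F, the left side is false but the right side is true.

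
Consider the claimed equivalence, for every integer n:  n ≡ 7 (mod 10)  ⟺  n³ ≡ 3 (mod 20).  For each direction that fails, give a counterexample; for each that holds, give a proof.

Converse. The residues r modulo 20 with r³ ≡ 3 (mod 20) are exactly {7}, and each is ≡ 7 (mod 10).

Forward direction. This fails: take n = 17. Then 17 ≡ 7 (mod 10), but 17³ = 4913 ≡ 13 (mod 20), not 3.

Not equivalent: only (⇐) holds.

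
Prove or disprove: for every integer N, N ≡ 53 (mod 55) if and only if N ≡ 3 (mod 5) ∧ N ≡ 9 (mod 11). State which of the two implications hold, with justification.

[⇒] Suppose N ≡ 53 (mod 55); write N = 55j + 53. Since 5 ∣ 55, reducing mod 5 gives N ≡ 53 ≡ 3 (mod 5); since 11 ∣ 55, reducing mod 11 gives N ≡ 53 ≡ 9 (mod 11).

[⇐] Conversely, if N ≡ 3 (mod 5) and N ≡ 9 (mod 11), then by the Chinese remainder theorem N ≡ 53 (mod 55). This is exactly N ≡ 53 (mod 55).

Both directions hold; the statement is true.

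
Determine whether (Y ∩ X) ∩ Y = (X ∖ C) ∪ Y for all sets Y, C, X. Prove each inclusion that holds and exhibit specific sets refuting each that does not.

(⟹) Let x ∈ (Y ∩ X) ∩ Y. Then either x ∈ Y ∩ X and x ∉ C; or x ∈ Y ∩ C ∩ X. In each case x ∈ (X ∖ C) ∪ Y, so (Y ∩ X) ∩ Y ⊆ (X ∖ C) ∪ Y.

(⟸) This inclusion fails. Take Y = {1}, C = ∅, X = ∅; then 1 ∈ (X ∖ C) ∪ Y but 1 ∉ (Y ∩ X) ∩ Y.

Only the forward inclusion holds.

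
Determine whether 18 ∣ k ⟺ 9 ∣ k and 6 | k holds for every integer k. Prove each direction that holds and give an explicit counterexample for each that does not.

Both directions hold; the statement is true.

(→) If 18 ∣ k, write k = 18q. Since 18 = 2·9, k = 9·(2q), so 9 ∣ k; and since 18 = 3·6, k = 6·(3q), so 6 ∣ k.

(←) Suppose 9 ∣ k and 6 ∣ k. Any common multiple of 9 and 6 is a multiple of their lcm; here lcm(9, 6) = 9·6/gcd(9, 6) = 54/3 = 18, so 18 ∣ k.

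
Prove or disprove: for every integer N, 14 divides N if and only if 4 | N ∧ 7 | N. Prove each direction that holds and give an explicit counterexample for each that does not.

Forward direction. This fails: take N = 14. Certainly 14 ∣ 14, but 4 ∤ 14.

Converse. Suppose 4 ∣ N and 7 ∣ N. Any common multiple of 4 and 7 is a multiple of their lcm; here gcd(4, 7) = 1, so lcm(4, 7) = 4·7 = 28, so 28 ∣ N. Since 14 ∣ 28, it follows that 14 ∣ N.

The forward direction fails; the converse holds.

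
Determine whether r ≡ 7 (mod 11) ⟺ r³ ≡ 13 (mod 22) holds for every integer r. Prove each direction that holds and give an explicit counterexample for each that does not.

Not equivalent: only (⇐) holds.

[⇒] This fails: take r = 18. Then 18 ≡ 7 (mod 11), but 18³ = 5832 ≡ 2 (mod 22), not 13.

[⇐] Conversely, the residues r modulo 22 with r³ ≡ 13 (mod 22) are exactly {7}, and each is ≡ 7 (mod 11).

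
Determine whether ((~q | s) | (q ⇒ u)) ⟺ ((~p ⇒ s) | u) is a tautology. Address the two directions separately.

Forward direction. This fails. Under u = F, p = F, s = F, q = F, the left side is true but the right side is false.

Converse. This fails. Under u = F, p = T, s = F, q = T, the left side is false but the right side is true.

(⇒) fails and (⇐) fails.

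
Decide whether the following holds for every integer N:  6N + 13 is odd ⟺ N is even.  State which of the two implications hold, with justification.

(→) This fails: take N = 5. Then 6N + 13 = 43, which is odd, yet N = 5 is odd, not even.

(←) Suppose N is even. Since 6 is even, 6N is even for every N, so 6N + 13 has the same parity as 13, which is odd. Hence 6N + 13 is odd.

(⇒) fails; (⇐) holds.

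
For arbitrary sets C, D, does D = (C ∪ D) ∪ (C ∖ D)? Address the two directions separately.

(⊆) holds; (⊇) fails.

(⟹) Let x ∈ D. Then either x ∈ D and x ∉ C; or x ∈ C ∩ D. In each case x ∈ (C ∪ D) ∪ (C ∖ D), so D ⊆ (C ∪ D) ∪ (C ∖ D).

(⟸) This inclusion fails. Take C = {1}, D = ∅; then 1 ∈ (C ∪ D) ∪ (C ∖ D) but 1 ∉ D.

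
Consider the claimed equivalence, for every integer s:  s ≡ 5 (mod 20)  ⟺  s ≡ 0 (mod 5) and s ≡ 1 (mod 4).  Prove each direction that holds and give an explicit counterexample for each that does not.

Both directions hold.

(⇒) Suppose s ≡ 5 (mod 20); write s = 20j + 5. Since 5 ∣ 20, reducing mod 5 gives s ≡ 5 ≡ 0 (mod 5); since 4 ∣ 20, reducing mod 4 gives s ≡ 5 ≡ 1 (mod 4).

(⇐) Conversely, if s ≡ 0 (mod 5) and s ≡ 1 (mod 4), then by the Chinese remainder theorem s ≡ 5 (mod 20). This is exactly s ≡ 5 (mod 20).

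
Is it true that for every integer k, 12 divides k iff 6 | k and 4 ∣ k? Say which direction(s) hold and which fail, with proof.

Both directions hold; the statement is true.

(⇒) If 12 ∣ k, write k = 12q. Since 12 = 2·6, k = 6·(2q), so 6 ∣ k; and since 12 = 3·4, k = 4·(3q), so 4 ∣ k.

(⇐) Suppose 6 ∣ k and 4 ∣ k. Any common multiple of 6 and 4 is a multiple of their lcm; here lcm(6, 4) = 6·4/gcd(6, 4) = 24/2 = 12, so 12 ∣ k.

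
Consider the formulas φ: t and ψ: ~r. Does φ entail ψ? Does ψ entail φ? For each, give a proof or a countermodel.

Neither implication holds.

(→) This fails. Under t = T, r = T, the left side is true but the right side is false.

(←) This fails. Under t = F, r = F, the left side is false but the right side is true.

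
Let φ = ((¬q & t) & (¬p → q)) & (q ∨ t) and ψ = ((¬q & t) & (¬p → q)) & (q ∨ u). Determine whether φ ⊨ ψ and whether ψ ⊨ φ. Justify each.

(←) Assume the antecedent. If t is true, the antecedent forces (t = T, u = T, p = T, q = F), and the consequent holds there. If t is false, the antecedent cannot hold. Either way the consequent holds.

(→) This fails. Under t = T, u = F, p = T, q = F, the left side is true but the right side is false.

Only the reverse direction holds.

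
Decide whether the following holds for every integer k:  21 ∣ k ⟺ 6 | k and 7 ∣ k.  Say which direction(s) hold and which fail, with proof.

(⇒) fails; (⇐) holds.

(←) Suppose 6 ∣ k and 7 ∣ k. Any common multiple of 6 and 7 is a multiple of their lcm; here gcd(6, 7) = 1, so lcm(6, 7) = 6·7 = 42, so 42 ∣ k. Since 21 ∣ 42, it follows that 21 ∣ k.

(→) This fails: take k = 21. Certainly 21 ∣ 21, but 6 ∤ 21.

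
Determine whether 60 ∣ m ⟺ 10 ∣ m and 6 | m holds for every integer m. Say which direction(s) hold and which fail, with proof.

[⇐] This fails: take m = 30. Both 10 ∣ 30 and 6 ∣ 30, yet 30 is not a multiple of 60 (since 30 = 0·60 + 30), so 60 ∤ 30.

[⇒] If 60 ∣ m, write m = 60q. Since 60 = 6·10, m = 10·(6q), so 10 ∣ m; and since 60 = 10·6, m = 6·(10q), so 6 ∣ m.

Only the forward implication holds.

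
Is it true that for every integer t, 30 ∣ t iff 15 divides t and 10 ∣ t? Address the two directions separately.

(⇒) If 30 ∣ t, write t = 30q. Since 30 = 2·15, t = 15·(2q), so 15 ∣ t; and since 30 = 3·10, t = 10·(3q), so 10 ∣ t.

(⇐) Suppose 15 ∣ t and 10 ∣ t. Any common multiple of 15 and 10 is a multiple of their lcm; here lcm(15, 10) = 15·10/gcd(15, 10) = 150/5 = 30, so 30 ∣ t.

Equivalent; both directions hold.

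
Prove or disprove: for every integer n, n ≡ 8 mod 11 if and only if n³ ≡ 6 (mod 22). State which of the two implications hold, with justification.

[⇒] This fails: take n = 19. Then 19 ≡ 8 (mod 11), but 19³ = 6859 ≡ 17 (mod 22), not 6.

[⇐] Conversely, the residues r modulo 22 with r³ ≡ 6 (mod 22) are exactly {8}, and each is ≡ 8 (mod 11).

The forward direction fails; the converse holds.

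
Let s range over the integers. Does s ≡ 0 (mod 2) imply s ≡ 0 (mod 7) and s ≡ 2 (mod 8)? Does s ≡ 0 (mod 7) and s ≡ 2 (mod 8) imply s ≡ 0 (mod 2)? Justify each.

(⇒) This fails: s = 0 gives 0 ≡ 0 (mod 2) but 0 ≡ 0 (mod 8), so the conjunction on the right does not hold.

(⇐) Conversely, if s ≡ 0 (mod 7) and s ≡ 2 (mod 8), then by the Chinese remainder theorem s ≡ 42 (mod 56). Since 42 ≡ 0 (mod 2) and 2 ∣ 56, we get s ≡ 0 (mod 2).

Not equivalent: only (⇐) holds.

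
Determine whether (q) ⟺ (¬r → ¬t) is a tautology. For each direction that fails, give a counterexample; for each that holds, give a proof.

(⟹) This fails. Under q = T, r = F, t = T, the left side is true but the right side is false.

(⟸) This fails. Under q = F, r = F, t = F, the left side is false but the right side is true.

(⇒) fails and (⇐) fails.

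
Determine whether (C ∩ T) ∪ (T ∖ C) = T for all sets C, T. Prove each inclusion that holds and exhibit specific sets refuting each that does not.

Forward inclusion. Let x ∈ (C ∩ T) ∪ (T ∖ C). Then either x ∈ T and x ∉ C; or x ∈ C ∩ T. In each case x ∈ T, so (C ∩ T) ∪ (T ∖ C) ⊆ T.

Reverse inclusion. Let x ∈ T. Then either x ∈ T and x ∉ C; or x ∈ C ∩ T. In each case x ∈ (C ∩ T) ∪ (T ∖ C), so T ⊆ (C ∩ T) ∪ (T ∖ C).

Both inclusions hold.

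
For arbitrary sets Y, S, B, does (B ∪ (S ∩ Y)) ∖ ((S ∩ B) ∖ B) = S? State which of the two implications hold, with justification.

Both inclusions fail.

(⊆) This inclusion fails. Take Y = ∅, S = ∅, B = {1}; then 1 ∈ (B ∪ (S ∩ Y)) ∖ ((S ∩ B) ∖ B) but 1 ∉ S.

(⊇) This inclusion fails. Take Y = ∅, S = {1}, B = ∅; then 1 ∈ S but 1 ∉ (B ∪ (S ∩ Y)) ∖ ((S ∩ B) ∖ B).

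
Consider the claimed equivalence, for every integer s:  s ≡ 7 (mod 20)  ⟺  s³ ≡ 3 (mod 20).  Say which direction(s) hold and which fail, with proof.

(⟸) Suppose s³ ≡ 3 (mod 20). The only residue r in {0, …, 19} with r³ ≡ 3 (mod 20) is r = 7, so s ≡ 7 (mod 20).

(⟹) Suppose s ≡ 7 (mod 20). Write s = 20j + 7. Then (20j + 7)³ = 8000j³ + 8400j² + 2940j + 343 = 20(400j³ + 420j² + 147j + 17) + 3, so s³ ≡ 3 (mod 20).

The biconditional holds.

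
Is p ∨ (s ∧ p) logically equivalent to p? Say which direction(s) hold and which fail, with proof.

Equivalent; both directions hold.

Forward direction. Assume the antecedent. If s is true, the antecedent forces (s = T, p = T), and p holds there. If s is false, the antecedent forces (s = F, p = T), and p holds there. Either way p holds.

Converse. Assume the antecedent. If s is true, the antecedent forces (s = T, p = T), and p ∨ (s ∧ p) holds there. If s is false, the antecedent forces (s = F, p = T), and p ∨ (s ∧ p) holds there. Either way p ∨ (s ∧ p) holds.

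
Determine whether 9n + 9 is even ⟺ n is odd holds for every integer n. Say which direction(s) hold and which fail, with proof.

Both directions hold.

[⇒] Suppose 9n + 9 is even. Since 9 is odd, 9n and n have the same parity, so 9n + 9 ≡ n + 9 (mod 2). As 9 is odd, 9n + 9 is even exactly when n is odd. Thus n is odd.

[⇐] Conversely, suppose n is odd; write n = 2j + 1. Then 9n + 9 = 9·(2j + 1) + 9 = 2·9j + 18, which is even.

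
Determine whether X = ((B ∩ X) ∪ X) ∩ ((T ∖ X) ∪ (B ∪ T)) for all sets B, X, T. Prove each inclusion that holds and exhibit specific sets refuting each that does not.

The sets are not equal: only the reverse inclusion holds.

(⟹) This inclusion fails. Take B = ∅, X = {1}, T = ∅; then 1 ∈ X but 1 ∉ ((B ∩ X) ∪ X) ∩ ((T ∖ X) ∪ (B ∪ T)).

(⟸) Let x ∈ ((B ∩ X) ∪ X) ∩ ((T ∖ X) ∪ (B ∪ T)). Then either x ∈ B ∩ X and x ∉ T; or x ∈ X ∩ T and x ∉ B; or x ∈ B ∩ X ∩ T. In each case x ∈ X, so ((B ∩ X) ∪ X) ∩ ((T ∖ X) ∪ (B ∪ T)) ⊆ X.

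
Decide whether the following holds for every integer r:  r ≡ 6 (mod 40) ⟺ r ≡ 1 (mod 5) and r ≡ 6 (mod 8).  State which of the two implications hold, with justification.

(⟹) Suppose r ≡ 6 (mod 40); write r = 40j + 6. Since 5 ∣ 40, reducing mod 5 gives r ≡ 6 ≡ 1 (mod 5); since 8 ∣ 40, reducing mod 8 gives r ≡ 6 (mod 8).

(⟸) Conversely, if r ≡ 1 (mod 5) and r ≡ 6 (mod 8), then by the Chinese remainder theorem r ≡ 6 (mod 40). This is exactly r ≡ 6 (mod 40).

Both directions hold; the statement is true.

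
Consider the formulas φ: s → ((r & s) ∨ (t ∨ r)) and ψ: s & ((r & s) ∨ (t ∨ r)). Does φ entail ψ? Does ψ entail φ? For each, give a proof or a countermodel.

(⟸) Assume the antecedent. If r is true, s → ((r & s) ∨ (t ∨ r)) reduces to true regardless of the other variables. If r is false, the antecedent forces (s = T, r = F, t = T), and s → ((r & s) ∨ (t ∨ r)) holds there. Either way s → ((r & s) ∨ (t ∨ r)) holds.

(⟹) This fails. Under s = F, r = F, t = F, the left side is true but the right side is false.

(⇒) fails; (⇐) holds.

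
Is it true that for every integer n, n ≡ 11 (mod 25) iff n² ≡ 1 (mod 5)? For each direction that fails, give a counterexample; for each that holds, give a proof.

(⇒) Suppose n ≡ 11 (mod 25). Then n² ≡ 11² = 121 (mod 25), and since 5 ∣ 25, also n² ≡ 1 (mod 5).

(⇐) This fails: take n = 1. Then 1² = 1 ≡ 1 (mod 5), yet 1 ≡ 1 (mod 25), not 11.

The forward direction holds; the converse fails.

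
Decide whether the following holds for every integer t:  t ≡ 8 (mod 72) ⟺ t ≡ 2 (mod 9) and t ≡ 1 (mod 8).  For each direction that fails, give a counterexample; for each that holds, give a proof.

Both directions fail.

(⇒) This fails: t = 8 gives 8 ≡ 8 (mod 72) but 8 ≡ 8 (mod 9), so the conjunction on the right does not hold.

(⇐) This fails: t = 65 satisfies both congruences on the right (65 ≡ 2 mod 9 and 65 ≡ 1 mod 8) yet 65 ≡ 65 (mod 72), not 8.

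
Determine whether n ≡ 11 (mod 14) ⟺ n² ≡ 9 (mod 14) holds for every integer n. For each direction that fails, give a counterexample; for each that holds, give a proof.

Not equivalent: only (⇒) holds.

[⇒] Suppose n ≡ 11 (mod 14). Write n = 14j + 11. Then (14j + 11)² = 196j² + 308j + 121 = 14(14j² + 22j + 8) + 9, so n² ≡ 9 (mod 14).

[⇐] This fails: take n = 3. Then 3² = 9 ≡ 9 (mod 14), yet 3 ≡ 3 (mod 14), not 11.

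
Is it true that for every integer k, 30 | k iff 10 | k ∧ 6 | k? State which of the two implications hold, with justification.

Both directions hold.

Forward direction. If 30 ∣ k, write k = 30q. Since 30 = 3·10, k = 10·(3q), so 10 ∣ k; and since 30 = 5·6, k = 6·(5q), so 6 ∣ k.

Converse. Suppose 10 ∣ k and 6 ∣ k. Any common multiple of 10 and 6 is a multiple of their lcm; here lcm(10, 6) = 10·6/gcd(10, 6) = 60/2 = 30, so 30 ∣ k.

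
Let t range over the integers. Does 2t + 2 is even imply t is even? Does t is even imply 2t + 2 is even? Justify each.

(⟹) This fails: take t = 1. Then 2t + 2 = 4, which is even, yet t = 1 is odd, not even.

(⟸) Suppose t is even. Since 2 is even, 2t is even for every t, so 2t + 2 has the same parity as 2, which is even. Hence 2t + 2 is even.

Only the reverse direction holds.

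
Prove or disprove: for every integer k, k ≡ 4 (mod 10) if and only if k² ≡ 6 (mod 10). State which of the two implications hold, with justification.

Not equivalent: only (⇒) holds.

(⇒) Suppose k ≡ 4 (mod 10). Write k = 10j + 4. Then (10j + 4)² = 100j² + 80j + 16 = 10(10j² + 8j + 1) + 6, so k² ≡ 6 (mod 10).

(⇐) This fails: take k = 6. Then 6² = 36 ≡ 6 (mod 10), yet 6 ≡ 6 (mod 10), not 4.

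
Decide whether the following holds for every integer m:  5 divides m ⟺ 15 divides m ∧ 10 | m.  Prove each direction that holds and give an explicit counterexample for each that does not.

[⇒] This fails: take m = 5. Certainly 5 ∣ 5, but 15 ∤ 5.

[⇐] Suppose 15 ∣ m and 10 ∣ m. Any common multiple of 15 and 10 is a multiple of their lcm; here lcm(15, 10) = 15·10/gcd(15, 10) = 150/5 = 30, so 30 ∣ m. Since 5 ∣ 30, it follows that 5 ∣ m.

Only the converse holds.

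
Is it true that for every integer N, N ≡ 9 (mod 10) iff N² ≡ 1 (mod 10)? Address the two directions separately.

The forward direction holds; the converse fails.

(⟹) Suppose N ≡ 9 (mod 10). Write N = 10j + 9. Then (10j + 9)² = 100j² + 180j + 81 = 10(10j² + 18j + 8) + 1, so N² ≡ 1 (mod 10).

(⟸) This fails: take N = 1. Then 1² = 1 ≡ 1 (mod 10), yet 1 ≡ 1 (mod 10), not 9.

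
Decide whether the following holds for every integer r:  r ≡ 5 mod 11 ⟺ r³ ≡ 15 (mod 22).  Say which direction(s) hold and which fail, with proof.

The forward direction fails; the converse holds.

(⟹) This fails: take r = 16. Then 16 ≡ 5 (mod 11), but 16³ = 4096 ≡ 4 (mod 22), not 15.

(⟸) Conversely, the residues r modulo 22 with r³ ≡ 15 (mod 22) are exactly {5}, and each is ≡ 5 (mod 11).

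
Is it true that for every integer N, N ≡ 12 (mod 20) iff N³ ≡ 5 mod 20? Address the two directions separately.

Neither direction holds.

(⟹) This fails: take N = 12. Then 12 ≡ 12 (mod 20), but 12³ = 1728 ≡ 8 (mod 20), not 5.

(⟸) This fails: take N = 5. Then 5³ = 125 ≡ 5 (mod 20), yet 5 ≡ 5 (mod 20), not 12.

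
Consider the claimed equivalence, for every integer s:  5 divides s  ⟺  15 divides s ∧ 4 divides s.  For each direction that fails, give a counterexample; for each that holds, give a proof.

(←) Suppose 15 ∣ s and 4 ∣ s. Any common multiple of 15 and 4 is a multiple of their lcm; here gcd(15, 4) = 1, so lcm(15, 4) = 15·4 = 60, so 60 ∣ s. Since 5 ∣ 60, it follows that 5 ∣ s.

(→) This fails: take s = 5. Certainly 5 ∣ 5, but 15 ∤ 5.

Not equivalent: only (⇐) holds.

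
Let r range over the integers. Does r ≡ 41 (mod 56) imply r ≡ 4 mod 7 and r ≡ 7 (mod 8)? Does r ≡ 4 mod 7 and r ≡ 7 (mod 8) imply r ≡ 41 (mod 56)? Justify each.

[⇒] This fails: r = 41 gives 41 ≡ 41 (mod 56) but 41 ≡ 6 (mod 7), so the conjunction on the right does not hold.

[⇐] This fails: r = 39 satisfies both congruences on the right (39 ≡ 4 mod 7 and 39 ≡ 7 mod 8) yet 39 ≡ 39 (mod 56), not 41.

Neither implication holds.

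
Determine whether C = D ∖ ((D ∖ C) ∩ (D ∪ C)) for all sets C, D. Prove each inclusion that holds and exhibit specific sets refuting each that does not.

(⊆) fails; (⊇) holds.

Reverse inclusion. Let x ∈ D ∖ ((D ∖ C) ∩ (D ∪ C)). Then x ∈ C ∩ D, from which x ∈ C.

Forward inclusion. This inclusion fails. Take C = {1}, D = ∅; then 1 ∈ C but 1 ∉ D ∖ ((D ∖ C) ∩ (D ∪ C)).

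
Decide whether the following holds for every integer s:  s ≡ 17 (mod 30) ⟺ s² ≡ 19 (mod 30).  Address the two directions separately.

(⇒) holds; (⇐) fails.

(⇒) Suppose s ≡ 17 (mod 30). Write s = 30j + 17. Then (30j + 17)² = 900j² + 1020j + 289 = 30(30j² + 34j + 9) + 19, so s² ≡ 19 (mod 30).

(⇐) This fails: take s = 7. Then 7² = 49 ≡ 19 (mod 30), yet 7 ≡ 7 (mod 30), not 17.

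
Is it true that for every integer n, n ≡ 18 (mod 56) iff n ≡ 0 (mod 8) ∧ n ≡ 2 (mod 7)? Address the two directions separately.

(⇒) This fails: n = 18 gives 18 ≡ 18 (mod 56) but 18 ≡ 2 (mod 8), so the conjunction on the right does not hold.

(⇐) This fails: n = 16 satisfies both congruences on the right (16 ≡ 0 mod 8 and 16 ≡ 2 mod 7) yet 16 ≡ 16 (mod 56), not 18.

(⇒) fails and (⇐) fails.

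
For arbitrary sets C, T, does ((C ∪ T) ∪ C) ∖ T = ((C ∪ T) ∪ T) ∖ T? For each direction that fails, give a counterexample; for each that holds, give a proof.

Both inclusions hold.

(⊆) Let x ∈ ((C ∪ T) ∪ C) ∖ T. Then x ∈ C and x ∉ T, from which x ∈ ((C ∪ T) ∪ T) ∖ T.

(⊇) Let x ∈ ((C ∪ T) ∪ T) ∖ T. Then x ∈ C and x ∉ T, from which x ∈ ((C ∪ T) ∪ C) ∖ T.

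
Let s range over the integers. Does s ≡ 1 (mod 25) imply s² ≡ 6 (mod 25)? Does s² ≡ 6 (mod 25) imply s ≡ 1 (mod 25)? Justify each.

(⇒) fails and (⇐) fails.

Forward direction. This fails: take s = 1. Then 1 ≡ 1 (mod 25), but 1² = 1 ≡ 1 (mod 25), not 6.

Converse. This fails: take s = 9. Then 9² = 81 ≡ 6 (mod 25), yet 9 ≡ 9 (mod 25), not 1.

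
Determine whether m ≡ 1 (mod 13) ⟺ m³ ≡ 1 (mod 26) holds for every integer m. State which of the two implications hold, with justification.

Neither direction holds.

Forward direction. This fails: take m = 14. Then 14 ≡ 1 (mod 13), but 14³ = 2744 ≡ 14 (mod 26), not 1.

Converse. This fails: take m = 3. Then 3³ = 27 ≡ 1 (mod 26), yet 3 ≡ 3 (mod 13), not 1.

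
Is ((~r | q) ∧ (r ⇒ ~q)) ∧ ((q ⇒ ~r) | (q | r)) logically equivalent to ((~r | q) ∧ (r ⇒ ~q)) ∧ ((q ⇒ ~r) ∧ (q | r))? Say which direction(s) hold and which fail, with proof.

Not equivalent: only (⇐) holds.

(⇐) Assume the antecedent. If r is true, the antecedent cannot hold. If r is false, the consequent reduces to true regardless of the other variables. Either way the consequent holds.

(⇒) This fails. Under r = F, q = F, the left side is true but the right side is false.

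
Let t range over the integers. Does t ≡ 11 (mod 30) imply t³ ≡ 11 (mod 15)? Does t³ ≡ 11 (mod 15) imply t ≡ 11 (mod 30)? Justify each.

(→) Suppose t ≡ 11 (mod 30). Then t³ ≡ 11³ = 1331 (mod 30), and since 15 ∣ 30, also t³ ≡ 11 (mod 15).

(←) This fails: take t = 26. Then 26³ = 17576 ≡ 11 (mod 15), yet 26 ≡ 26 (mod 30), not 11.

(⇒) holds; (⇐) fails.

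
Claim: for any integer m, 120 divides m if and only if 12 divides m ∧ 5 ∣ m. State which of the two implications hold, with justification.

(⟹) If 120 ∣ m, write m = 120q. Since 120 = 10·12, m = 12·(10q), so 12 ∣ m; and since 120 = 24·5, m = 5·(24q), so 5 ∣ m.

(⟸) This fails: take m = 60. Both 12 ∣ 60 and 5 ∣ 60, yet 60 is not a multiple of 120 (since 60 = 0·120 + 60), so 120 ∤ 60.

Only the forward implication holds.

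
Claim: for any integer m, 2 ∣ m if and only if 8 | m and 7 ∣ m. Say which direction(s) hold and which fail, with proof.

[⇒] This fails: take m = 2. Certainly 2 ∣ 2, but 8 ∤ 2.

[⇐] Suppose 8 ∣ m and 7 ∣ m. Any common multiple of 8 and 7 is a multiple of their lcm; here gcd(8, 7) = 1, so lcm(8, 7) = 8·7 = 56, so 56 ∣ m. Since 2 ∣ 56, it follows that 2 ∣ m.

(⇒) fails; (⇐) holds.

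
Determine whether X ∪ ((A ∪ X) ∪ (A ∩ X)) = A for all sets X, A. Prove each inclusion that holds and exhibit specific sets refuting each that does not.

The sets are not equal: only the reverse inclusion holds.

(⊆) This inclusion fails. Take X = {1}, A = ∅; then 1 ∈ X ∪ ((A ∪ X) ∪ (A ∩ X)) but 1 ∉ A.

(⊇) Let x ∈ A. Then either x ∈ A and x ∉ X; or x ∈ X ∩ A. In each case x ∈ X ∪ ((A ∪ X) ∪ (A ∩ X)), so A ⊆ X ∪ ((A ∪ X) ∪ (A ∩ X)).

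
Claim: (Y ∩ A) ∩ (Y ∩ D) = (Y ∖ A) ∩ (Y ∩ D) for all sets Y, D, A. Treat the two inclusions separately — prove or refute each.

Both inclusions fail.

(⟹) This inclusion fails. Take Y = {1}, D = {1}, A = {1}; then 1 ∈ (Y ∩ A) ∩ (Y ∩ D) but 1 ∉ (Y ∖ A) ∩ (Y ∩ D).

(⟸) This inclusion fails. Take Y = {1}, D = {1}, A = ∅; then 1 ∈ (Y ∖ A) ∩ (Y ∩ D) but 1 ∉ (Y ∩ A) ∩ (Y ∩ D).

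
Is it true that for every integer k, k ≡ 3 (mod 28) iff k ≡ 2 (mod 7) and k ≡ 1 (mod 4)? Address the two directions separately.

Both directions fail.

[⇒] This fails: k = 3 gives 3 ≡ 3 (mod 28) but 3 ≡ 3 (mod 7), so the conjunction on the right does not hold.

[⇐] This fails: k = 9 satisfies both congruences on the right (9 ≡ 2 mod 7 and 9 ≡ 1 mod 4) yet 9 ≡ 9 (mod 28), not 3.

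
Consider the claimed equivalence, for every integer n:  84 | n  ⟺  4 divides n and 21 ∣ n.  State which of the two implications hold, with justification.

Both directions hold.

Forward direction. If 84 ∣ n, write n = 84q. Since 84 = 21·4, n = 4·(21q), so 4 ∣ n; and since 84 = 4·21, n = 21·(4q), so 21 ∣ n.

Converse. Suppose 4 ∣ n and 21 ∣ n. Any common multiple of 4 and 21 is a multiple of their lcm; here gcd(4, 21) = 1, so lcm(4, 21) = 4·21 = 84, so 84 ∣ n.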